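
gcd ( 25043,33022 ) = 79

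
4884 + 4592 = 9476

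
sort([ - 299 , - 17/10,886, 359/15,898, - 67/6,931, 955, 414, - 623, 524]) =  [ - 623, - 299, - 67/6,-17/10, 359/15, 414, 524, 886, 898,931, 955]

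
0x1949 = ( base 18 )11HB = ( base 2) 1100101001001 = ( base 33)5V5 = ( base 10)6473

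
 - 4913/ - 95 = 4913/95 = 51.72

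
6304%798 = 718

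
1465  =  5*293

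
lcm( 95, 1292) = 6460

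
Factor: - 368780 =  - 2^2*5^1*18439^1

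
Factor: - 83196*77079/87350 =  - 3206332242/43675 = - 2^1*3^3*5^(  -  2)*1747^(- 1)*2311^1*25693^1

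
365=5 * 73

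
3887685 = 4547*855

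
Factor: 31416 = 2^3*3^1*7^1*11^1*17^1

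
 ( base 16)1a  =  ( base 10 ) 26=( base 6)42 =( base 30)Q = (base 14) 1c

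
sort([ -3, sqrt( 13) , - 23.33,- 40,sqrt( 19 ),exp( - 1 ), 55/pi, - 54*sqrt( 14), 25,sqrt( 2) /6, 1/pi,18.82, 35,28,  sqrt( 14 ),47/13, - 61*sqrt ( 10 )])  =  [ - 54*sqrt(14),  -  61*sqrt( 10 ), - 40 ,  -  23.33, - 3,sqrt( 2) /6,1/pi,  exp( - 1 ),sqrt( 13 ), 47/13,sqrt ( 14 ),  sqrt( 19),55/pi, 18.82,25, 28,35 ] 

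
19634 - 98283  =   - 78649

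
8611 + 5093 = 13704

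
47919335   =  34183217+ 13736118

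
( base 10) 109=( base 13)85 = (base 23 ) 4H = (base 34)37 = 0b1101101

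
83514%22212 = 16878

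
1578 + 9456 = 11034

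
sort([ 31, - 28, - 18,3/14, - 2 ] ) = [ - 28, - 18,-2,3/14,31 ] 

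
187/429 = 17/39=   0.44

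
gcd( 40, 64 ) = 8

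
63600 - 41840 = 21760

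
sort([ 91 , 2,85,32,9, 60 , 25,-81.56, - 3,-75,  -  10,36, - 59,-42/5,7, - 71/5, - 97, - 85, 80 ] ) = [ -97, - 85,-81.56, - 75 , - 59,-71/5, - 10,-42/5, - 3,2, 7,  9,25 , 32, 36, 60, 80,  85, 91]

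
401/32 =401/32 =12.53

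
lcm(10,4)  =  20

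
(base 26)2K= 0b1001000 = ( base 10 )72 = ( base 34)24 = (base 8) 110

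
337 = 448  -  111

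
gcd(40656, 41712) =528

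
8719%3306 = 2107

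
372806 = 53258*7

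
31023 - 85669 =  - 54646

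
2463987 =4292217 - 1828230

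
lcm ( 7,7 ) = 7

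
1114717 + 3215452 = 4330169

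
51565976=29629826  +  21936150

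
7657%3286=1085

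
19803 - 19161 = 642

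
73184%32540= 8104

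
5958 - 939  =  5019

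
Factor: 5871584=2^5*183487^1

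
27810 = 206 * 135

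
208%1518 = 208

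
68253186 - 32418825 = 35834361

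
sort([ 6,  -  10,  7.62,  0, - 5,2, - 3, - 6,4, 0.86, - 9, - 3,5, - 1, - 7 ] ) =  [ - 10, - 9, - 7,-6, - 5, - 3, - 3, - 1,0, 0.86,2, 4,5,6, 7.62] 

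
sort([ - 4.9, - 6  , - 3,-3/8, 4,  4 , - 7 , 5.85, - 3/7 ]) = [ - 7, - 6, - 4.9, - 3,  -  3/7, - 3/8, 4,4 , 5.85] 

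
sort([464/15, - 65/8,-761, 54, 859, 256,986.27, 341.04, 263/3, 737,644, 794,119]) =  [ - 761 ,  -  65/8, 464/15 , 54,263/3, 119, 256, 341.04, 644,737, 794 , 859, 986.27 ] 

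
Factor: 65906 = 2^1 *31^1*1063^1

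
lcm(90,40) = 360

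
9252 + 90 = 9342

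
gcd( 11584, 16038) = 2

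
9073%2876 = 445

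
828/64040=207/16010 = 0.01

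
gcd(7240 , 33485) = 905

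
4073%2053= 2020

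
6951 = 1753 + 5198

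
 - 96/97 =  - 1 + 1/97 = -  0.99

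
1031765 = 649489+382276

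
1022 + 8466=9488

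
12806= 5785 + 7021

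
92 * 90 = 8280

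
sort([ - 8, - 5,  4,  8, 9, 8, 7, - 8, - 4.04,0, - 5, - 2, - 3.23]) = [ - 8, - 8, - 5  , - 5, - 4.04, - 3.23, - 2,0,4, 7, 8, 8,9]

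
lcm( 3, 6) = 6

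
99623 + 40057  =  139680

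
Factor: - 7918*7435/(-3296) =29435165/1648=   2^(-4 ) * 5^1*37^1 * 103^(-1 )*107^1*1487^1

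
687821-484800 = 203021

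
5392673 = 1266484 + 4126189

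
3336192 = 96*34752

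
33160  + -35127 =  - 1967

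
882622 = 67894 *13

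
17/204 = 1/12 = 0.08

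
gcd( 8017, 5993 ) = 1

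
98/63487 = 98/63487 = 0.00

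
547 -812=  - 265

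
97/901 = 97/901 = 0.11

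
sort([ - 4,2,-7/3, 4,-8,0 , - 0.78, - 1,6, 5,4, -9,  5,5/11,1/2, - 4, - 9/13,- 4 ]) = [ - 9, -8, -4, - 4, - 4,-7/3, - 1,- 0.78,-9/13,0, 5/11,1/2,2,4 , 4, 5,5,6] 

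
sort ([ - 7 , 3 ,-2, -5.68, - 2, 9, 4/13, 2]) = [ - 7,  -  5.68, - 2, - 2,  4/13, 2,  3,9] 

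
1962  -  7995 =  - 6033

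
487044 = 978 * 498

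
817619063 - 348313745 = 469305318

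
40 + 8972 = 9012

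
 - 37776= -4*9444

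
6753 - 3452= 3301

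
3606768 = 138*26136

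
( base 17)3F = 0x42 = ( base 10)66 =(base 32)22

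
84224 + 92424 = 176648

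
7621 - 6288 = 1333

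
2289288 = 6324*362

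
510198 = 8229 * 62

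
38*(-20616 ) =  - 783408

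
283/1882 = 283/1882=0.15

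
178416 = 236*756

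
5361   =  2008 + 3353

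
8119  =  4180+3939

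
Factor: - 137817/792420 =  - 45939/264140 = - 2^( - 2)*3^1*5^( - 1)*47^( -1)*281^ (  -  1 )*  15313^1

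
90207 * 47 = 4239729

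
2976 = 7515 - 4539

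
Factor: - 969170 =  - 2^1 * 5^1*17^1 * 5701^1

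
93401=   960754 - 867353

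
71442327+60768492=132210819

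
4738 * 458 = 2170004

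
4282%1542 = 1198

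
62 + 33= 95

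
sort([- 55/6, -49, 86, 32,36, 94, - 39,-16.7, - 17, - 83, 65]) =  [ -83, - 49,-39, - 17,-16.7,-55/6 , 32,  36, 65, 86 , 94] 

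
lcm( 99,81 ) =891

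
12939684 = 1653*7828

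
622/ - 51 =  - 13 + 41/51 = - 12.20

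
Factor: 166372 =2^2*41593^1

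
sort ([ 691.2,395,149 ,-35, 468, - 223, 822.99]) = [ - 223,-35,149,395, 468,691.2,  822.99]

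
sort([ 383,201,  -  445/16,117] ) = [ - 445/16,117,201,383] 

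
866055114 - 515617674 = 350437440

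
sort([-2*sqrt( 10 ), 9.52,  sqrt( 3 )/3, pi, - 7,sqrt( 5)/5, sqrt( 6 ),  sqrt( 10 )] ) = [ - 7, -2*sqrt( 10), sqrt( 5 )/5,sqrt( 3) /3, sqrt( 6 ),pi, sqrt( 10 ), 9.52]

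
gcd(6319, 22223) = 71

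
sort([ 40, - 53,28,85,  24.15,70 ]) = [ - 53,24.15,  28,40,70,  85] 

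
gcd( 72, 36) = 36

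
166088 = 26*6388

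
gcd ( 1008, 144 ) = 144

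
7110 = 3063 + 4047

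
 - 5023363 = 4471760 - 9495123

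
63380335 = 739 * 85765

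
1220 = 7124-5904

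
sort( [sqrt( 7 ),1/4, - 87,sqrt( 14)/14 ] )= [ - 87,1/4,sqrt( 14 ) /14,  sqrt( 7 ) ]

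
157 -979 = -822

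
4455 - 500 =3955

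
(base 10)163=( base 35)4N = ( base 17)9a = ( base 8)243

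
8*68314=546512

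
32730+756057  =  788787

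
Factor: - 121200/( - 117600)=101/98= 2^( - 1)*7^( - 2 )*101^1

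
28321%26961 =1360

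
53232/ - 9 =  - 17744/3 = - 5914.67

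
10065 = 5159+4906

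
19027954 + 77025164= 96053118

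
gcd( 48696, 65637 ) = 3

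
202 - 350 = - 148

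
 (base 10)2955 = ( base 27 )41C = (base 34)2IV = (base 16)b8b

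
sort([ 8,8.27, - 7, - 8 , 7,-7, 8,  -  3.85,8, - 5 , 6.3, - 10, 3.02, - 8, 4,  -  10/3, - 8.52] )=[ - 10,-8.52,  -  8, - 8, - 7,  -  7, - 5 , - 3.85, - 10/3,3.02 , 4 , 6.3,7,8, 8,8,8.27]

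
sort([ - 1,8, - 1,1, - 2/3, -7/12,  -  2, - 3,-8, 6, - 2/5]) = [ - 8,-3, - 2, - 1, - 1,-2/3 , -7/12,-2/5,1 , 6,8]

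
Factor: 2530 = 2^1 * 5^1*11^1*23^1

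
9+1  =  10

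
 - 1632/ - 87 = 18 + 22/29 = 18.76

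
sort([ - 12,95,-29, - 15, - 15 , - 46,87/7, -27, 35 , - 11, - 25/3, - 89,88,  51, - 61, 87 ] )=[ - 89, - 61, - 46, - 29, - 27, - 15, - 15, - 12, - 11,  -  25/3, 87/7, 35,  51, 87, 88, 95 ] 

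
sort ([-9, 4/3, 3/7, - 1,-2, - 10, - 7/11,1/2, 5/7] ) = [- 10, -9,-2, - 1,- 7/11,3/7, 1/2,5/7,  4/3] 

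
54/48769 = 54/48769 = 0.00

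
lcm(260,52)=260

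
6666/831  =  8+6/277=8.02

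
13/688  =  13/688 = 0.02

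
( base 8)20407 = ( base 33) 7P7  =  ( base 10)8455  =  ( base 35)6VK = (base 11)6397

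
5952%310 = 62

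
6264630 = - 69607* (- 90)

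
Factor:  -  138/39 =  - 46/13 = -2^1*13^ ( - 1)*23^1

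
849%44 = 13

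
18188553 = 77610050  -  59421497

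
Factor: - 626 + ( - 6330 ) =-6956 =- 2^2 * 37^1 * 47^1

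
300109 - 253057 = 47052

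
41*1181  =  48421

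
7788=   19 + 7769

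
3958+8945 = 12903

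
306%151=4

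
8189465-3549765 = 4639700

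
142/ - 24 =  - 71/12 = - 5.92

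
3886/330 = 1943/165 = 11.78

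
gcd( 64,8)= 8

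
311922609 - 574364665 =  - 262442056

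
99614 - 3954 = 95660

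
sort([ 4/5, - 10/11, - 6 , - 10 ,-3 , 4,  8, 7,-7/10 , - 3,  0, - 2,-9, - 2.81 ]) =[ - 10, - 9, - 6, - 3, - 3,  -  2.81, - 2, - 10/11,-7/10, 0,4/5,4,  7,8 ] 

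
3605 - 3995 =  - 390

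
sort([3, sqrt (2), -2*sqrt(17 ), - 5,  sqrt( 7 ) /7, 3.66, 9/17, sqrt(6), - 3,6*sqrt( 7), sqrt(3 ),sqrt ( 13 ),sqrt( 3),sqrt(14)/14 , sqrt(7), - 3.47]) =[ - 2*sqrt( 17), - 5 , - 3.47 , - 3,sqrt(14) /14, sqrt(7 ) /7 , 9/17, sqrt( 2 ), sqrt( 3),sqrt( 3),sqrt( 6 ),sqrt( 7 ), 3, sqrt(13),3.66,6 * sqrt( 7 )]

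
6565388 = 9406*698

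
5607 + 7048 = 12655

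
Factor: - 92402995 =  - 5^1*18480599^1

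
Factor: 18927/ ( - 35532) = -701/1316 = -  2^( - 2 )*7^( - 1 )*47^( - 1 )*701^1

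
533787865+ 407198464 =940986329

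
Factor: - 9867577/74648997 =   -  3^( - 2 )*73^ ( - 1 )*181^1*54517^1*113621^(-1)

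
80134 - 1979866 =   -  1899732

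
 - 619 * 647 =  - 400493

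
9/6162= 3/2054 = 0.00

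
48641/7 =48641/7 = 6948.71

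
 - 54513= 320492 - 375005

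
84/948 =7/79 = 0.09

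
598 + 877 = 1475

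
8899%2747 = 658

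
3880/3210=1 + 67/321 = 1.21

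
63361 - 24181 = 39180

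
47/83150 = 47/83150 =0.00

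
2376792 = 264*9003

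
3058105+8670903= 11729008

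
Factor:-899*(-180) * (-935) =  - 2^2*3^2* 5^2*11^1*17^1*29^1*31^1 = - 151301700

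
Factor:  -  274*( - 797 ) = 218378=2^1*137^1*797^1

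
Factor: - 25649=-13^1*1973^1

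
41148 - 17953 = 23195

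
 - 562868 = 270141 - 833009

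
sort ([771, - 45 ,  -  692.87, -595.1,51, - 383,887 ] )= [ - 692.87,-595.1, - 383, - 45,51 , 771,887] 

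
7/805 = 1/115= 0.01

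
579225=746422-167197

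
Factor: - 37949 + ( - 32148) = - 70097 = - 191^1 * 367^1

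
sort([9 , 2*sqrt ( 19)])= [ 2*sqrt( 19 ),9 ]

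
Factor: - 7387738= - 2^1* 23^1*160603^1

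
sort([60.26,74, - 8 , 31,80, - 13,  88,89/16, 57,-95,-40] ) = [-95,-40,- 13,-8, 89/16,31,57,60.26,74,80,88]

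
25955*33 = 856515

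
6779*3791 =25699189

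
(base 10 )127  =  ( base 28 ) 4f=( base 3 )11201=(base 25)52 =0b1111111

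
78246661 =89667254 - 11420593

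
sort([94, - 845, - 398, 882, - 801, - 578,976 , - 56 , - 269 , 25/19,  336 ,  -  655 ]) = [ - 845, - 801 , - 655 , - 578 , - 398, - 269,  -  56,  25/19,94 , 336, 882, 976] 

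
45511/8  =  45511/8 = 5688.88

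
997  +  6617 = 7614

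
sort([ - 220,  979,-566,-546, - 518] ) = [-566 , - 546, -518,-220, 979]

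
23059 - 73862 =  - 50803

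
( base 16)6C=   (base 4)1230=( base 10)108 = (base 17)66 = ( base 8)154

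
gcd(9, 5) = 1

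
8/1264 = 1/158 = 0.01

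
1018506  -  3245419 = -2226913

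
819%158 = 29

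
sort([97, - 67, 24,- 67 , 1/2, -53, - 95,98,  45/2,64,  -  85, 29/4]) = [ - 95, - 85, - 67, - 67 , - 53,1/2,29/4, 45/2,24,64 , 97,98 ]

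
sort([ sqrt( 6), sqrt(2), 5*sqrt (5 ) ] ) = [ sqrt(2),sqrt( 6 ), 5 * sqrt(5)]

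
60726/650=30363/325 = 93.42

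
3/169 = 3/169  =  0.02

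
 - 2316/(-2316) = 1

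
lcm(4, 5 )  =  20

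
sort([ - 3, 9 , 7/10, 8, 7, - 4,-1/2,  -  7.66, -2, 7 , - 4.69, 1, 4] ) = [ - 7.66, - 4.69,  -  4, - 3,-2, - 1/2, 7/10, 1,4,7, 7,8,9 ] 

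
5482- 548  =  4934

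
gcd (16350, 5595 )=15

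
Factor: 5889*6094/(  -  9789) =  - 920194/251=- 2^1 * 11^1 * 151^1 * 251^( - 1 )*277^1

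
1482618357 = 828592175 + 654026182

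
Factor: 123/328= 3/8 = 2^(-3)*3^1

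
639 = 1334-695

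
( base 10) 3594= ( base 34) 33o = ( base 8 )7012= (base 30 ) 3TO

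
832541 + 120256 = 952797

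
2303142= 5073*454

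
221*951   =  210171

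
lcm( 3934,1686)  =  11802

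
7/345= 7/345 = 0.02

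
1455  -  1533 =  - 78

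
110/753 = 110/753 = 0.15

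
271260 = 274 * 990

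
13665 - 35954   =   - 22289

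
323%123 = 77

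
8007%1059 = 594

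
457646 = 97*4718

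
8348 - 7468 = 880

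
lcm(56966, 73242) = 512694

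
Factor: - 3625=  - 5^3 * 29^1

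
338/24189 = 338/24189 = 0.01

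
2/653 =2/653 =0.00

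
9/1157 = 9/1157 =0.01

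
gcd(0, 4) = 4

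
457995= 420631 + 37364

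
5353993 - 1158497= 4195496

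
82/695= 82/695 = 0.12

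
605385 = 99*6115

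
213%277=213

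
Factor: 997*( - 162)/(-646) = 80757/323 = 3^4*17^( - 1)*19^ ( - 1) *997^1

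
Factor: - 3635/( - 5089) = 5^1*7^( - 1) = 5/7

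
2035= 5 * 407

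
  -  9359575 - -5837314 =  - 3522261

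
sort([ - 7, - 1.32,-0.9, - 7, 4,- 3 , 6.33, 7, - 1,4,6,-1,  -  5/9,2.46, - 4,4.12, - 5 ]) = [-7, - 7, - 5  , - 4, - 3,  -  1.32, - 1, - 1, - 0.9, - 5/9,2.46,4, 4, 4.12,6, 6.33, 7] 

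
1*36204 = 36204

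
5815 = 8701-2886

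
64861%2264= 1469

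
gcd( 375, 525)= 75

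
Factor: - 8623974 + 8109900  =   - 2^1*3^1*11^1*7789^1  =  -  514074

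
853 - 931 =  - 78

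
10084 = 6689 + 3395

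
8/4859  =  8/4859 = 0.00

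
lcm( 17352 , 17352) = 17352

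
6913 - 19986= - 13073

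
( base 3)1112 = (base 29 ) 1C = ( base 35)16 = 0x29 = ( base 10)41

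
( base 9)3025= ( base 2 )100010100010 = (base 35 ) 1s5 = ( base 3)10000212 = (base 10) 2210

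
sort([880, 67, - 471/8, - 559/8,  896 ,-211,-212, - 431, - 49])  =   [ - 431,-212,-211, -559/8 ,  -  471/8, - 49, 67,880 , 896 ] 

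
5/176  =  5/176= 0.03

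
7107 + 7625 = 14732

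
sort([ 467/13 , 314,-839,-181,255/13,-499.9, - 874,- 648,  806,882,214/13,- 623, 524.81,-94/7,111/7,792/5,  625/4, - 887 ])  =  [ -887, - 874,  -  839,-648, - 623,- 499.9,  -  181  ,-94/7, 111/7,214/13, 255/13, 467/13,625/4 , 792/5,314,524.81, 806, 882]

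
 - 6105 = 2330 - 8435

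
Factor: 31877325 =3^2*5^2*141677^1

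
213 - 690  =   -477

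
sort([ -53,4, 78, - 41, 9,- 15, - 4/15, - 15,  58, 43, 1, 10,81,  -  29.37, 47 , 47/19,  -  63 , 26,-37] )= [ - 63,  -  53, - 41, - 37, - 29.37, - 15,  -  15 ,  -  4/15 , 1,47/19, 4 , 9, 10, 26, 43, 47,58,78, 81]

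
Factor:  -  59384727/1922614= - 2^( - 1 )*3^2*619^( - 1)* 1553^( - 1)*6598303^1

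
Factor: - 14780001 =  - 3^1*167^1*29501^1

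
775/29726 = 775/29726 = 0.03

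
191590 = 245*782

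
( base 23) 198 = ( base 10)744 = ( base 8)1350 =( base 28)qg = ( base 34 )lu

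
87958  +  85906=173864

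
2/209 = 2/209 = 0.01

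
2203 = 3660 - 1457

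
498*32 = 15936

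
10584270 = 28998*365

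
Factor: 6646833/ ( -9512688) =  - 2215611/3170896 = - 2^ ( - 4)*3^2 * 59^( - 1)*173^1*1423^1*3359^( - 1 )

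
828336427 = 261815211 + 566521216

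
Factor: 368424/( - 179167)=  - 2^3*3^2*7^1*17^1*43^1*179167^(-1 )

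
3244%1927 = 1317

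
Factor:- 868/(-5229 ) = 2^2*3^ ( - 2 )*31^1*83^ ( - 1) = 124/747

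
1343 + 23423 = 24766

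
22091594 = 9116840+12974754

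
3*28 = 84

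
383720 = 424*905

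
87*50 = 4350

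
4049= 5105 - 1056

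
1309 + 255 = 1564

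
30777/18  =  1709 +5/6=1709.83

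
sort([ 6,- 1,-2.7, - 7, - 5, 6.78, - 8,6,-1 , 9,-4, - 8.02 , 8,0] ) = [-8.02 ,-8, -7,-5, - 4 , - 2.7, - 1,-1,0,  6,6 , 6.78,8,9 ]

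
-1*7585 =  - 7585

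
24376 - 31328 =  - 6952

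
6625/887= 7 + 416/887 = 7.47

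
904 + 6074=6978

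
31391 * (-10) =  - 313910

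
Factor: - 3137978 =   -  2^1*73^1*21493^1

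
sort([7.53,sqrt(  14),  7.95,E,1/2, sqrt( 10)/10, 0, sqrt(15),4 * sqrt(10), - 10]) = [  -  10,0, sqrt(10)/10,1/2 , E, sqrt(14 ),sqrt ( 15),7.53,7.95, 4*sqrt(10)]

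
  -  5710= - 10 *571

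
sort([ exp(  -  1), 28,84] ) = [exp ( - 1 ), 28,  84] 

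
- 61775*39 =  - 2409225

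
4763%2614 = 2149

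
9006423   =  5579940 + 3426483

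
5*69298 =346490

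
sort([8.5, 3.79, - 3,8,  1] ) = [ - 3,1, 3.79, 8 , 8.5 ]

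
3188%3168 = 20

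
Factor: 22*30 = 2^2*3^1*5^1 * 11^1 = 660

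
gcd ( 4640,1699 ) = 1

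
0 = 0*680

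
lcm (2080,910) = 14560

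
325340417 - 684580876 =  - 359240459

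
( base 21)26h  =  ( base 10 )1025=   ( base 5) 13100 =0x401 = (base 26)1db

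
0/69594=0 =0.00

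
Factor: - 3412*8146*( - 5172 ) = 2^5*3^1*431^1*853^1*4073^1 =143751354144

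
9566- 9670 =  - 104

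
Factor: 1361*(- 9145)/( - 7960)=2^( -3)*31^1*59^1*199^ (- 1)*1361^1 = 2489269/1592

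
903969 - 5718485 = -4814516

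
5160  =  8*645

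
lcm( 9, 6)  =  18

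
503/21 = 23+20/21 =23.95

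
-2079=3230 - 5309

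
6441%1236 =261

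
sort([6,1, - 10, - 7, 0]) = [ - 10,-7 , 0,1,6]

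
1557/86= 18 + 9/86 =18.10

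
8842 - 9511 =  - 669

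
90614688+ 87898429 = 178513117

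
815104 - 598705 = 216399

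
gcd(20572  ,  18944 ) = 148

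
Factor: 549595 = 5^1 * 109919^1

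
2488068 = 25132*99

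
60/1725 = 4/115 = 0.03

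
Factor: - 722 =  - 2^1*19^2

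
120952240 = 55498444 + 65453796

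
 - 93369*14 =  - 1307166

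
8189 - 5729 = 2460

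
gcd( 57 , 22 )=1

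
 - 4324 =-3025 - 1299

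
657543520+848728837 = 1506272357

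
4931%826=801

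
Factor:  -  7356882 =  - 2^1*3^1*13^1*257^1 * 367^1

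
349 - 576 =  - 227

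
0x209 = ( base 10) 521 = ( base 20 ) 161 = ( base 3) 201022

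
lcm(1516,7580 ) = 7580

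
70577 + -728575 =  - 657998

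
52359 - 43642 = 8717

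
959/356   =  2  +  247/356=2.69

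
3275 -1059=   2216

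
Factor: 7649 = 7649^1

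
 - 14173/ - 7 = 2024 + 5/7 = 2024.71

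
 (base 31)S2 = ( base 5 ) 11440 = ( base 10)870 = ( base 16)366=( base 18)2c6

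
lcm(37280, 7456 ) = 37280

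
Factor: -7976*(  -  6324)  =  2^5*3^1*17^1*31^1*997^1 = 50440224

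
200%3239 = 200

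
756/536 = 189/134 = 1.41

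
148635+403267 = 551902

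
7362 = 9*818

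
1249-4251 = -3002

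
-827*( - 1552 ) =1283504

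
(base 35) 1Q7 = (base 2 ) 100001011110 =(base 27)2p9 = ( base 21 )4I0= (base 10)2142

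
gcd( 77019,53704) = 1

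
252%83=3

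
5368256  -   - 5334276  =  10702532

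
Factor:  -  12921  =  -3^1*59^1 * 73^1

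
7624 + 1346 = 8970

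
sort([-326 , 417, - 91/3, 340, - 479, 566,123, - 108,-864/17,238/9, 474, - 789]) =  [ - 789, - 479, - 326,-108, - 864/17, - 91/3,238/9, 123,340, 417, 474,566 ] 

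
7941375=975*8145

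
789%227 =108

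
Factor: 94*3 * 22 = 2^2*3^1*11^1*47^1 = 6204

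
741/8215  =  741/8215 = 0.09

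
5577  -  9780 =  - 4203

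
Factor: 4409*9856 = 2^7*7^1  *  11^1*4409^1  =  43455104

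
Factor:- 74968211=-797^1*94063^1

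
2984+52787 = 55771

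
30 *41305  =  1239150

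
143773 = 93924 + 49849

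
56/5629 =56/5629 = 0.01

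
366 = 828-462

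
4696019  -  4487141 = 208878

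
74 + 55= 129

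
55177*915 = 50486955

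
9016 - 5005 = 4011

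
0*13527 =0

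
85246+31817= 117063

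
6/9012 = 1/1502=   0.00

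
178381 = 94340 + 84041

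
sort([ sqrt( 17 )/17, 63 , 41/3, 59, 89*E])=[ sqrt( 17) /17,41/3, 59,63, 89* E]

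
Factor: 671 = 11^1*61^1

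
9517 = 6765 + 2752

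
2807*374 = 1049818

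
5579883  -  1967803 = 3612080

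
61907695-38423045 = 23484650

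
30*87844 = 2635320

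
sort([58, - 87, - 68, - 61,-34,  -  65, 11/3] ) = [-87,- 68, - 65,  -  61, - 34,11/3,58]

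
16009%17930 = 16009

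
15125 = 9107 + 6018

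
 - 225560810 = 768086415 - 993647225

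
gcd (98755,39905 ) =5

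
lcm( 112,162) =9072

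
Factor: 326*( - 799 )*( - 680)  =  2^4*5^1 * 17^2 * 47^1*163^1 = 177122320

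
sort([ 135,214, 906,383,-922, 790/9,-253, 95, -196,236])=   [  -  922,- 253 , - 196, 790/9,95, 135,  214,236,383,906 ]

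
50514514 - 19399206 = 31115308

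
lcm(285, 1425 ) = 1425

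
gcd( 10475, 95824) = 1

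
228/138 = 1+15/23 = 1.65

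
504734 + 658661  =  1163395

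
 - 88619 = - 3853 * 23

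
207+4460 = 4667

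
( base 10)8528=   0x2150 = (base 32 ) 8ag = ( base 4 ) 2011100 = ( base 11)6453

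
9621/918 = 1069/102 = 10.48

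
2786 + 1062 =3848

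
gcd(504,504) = 504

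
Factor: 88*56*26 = 128128 = 2^7*7^1  *  11^1 * 13^1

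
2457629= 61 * 40289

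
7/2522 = 7/2522=0.00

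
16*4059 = 64944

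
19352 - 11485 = 7867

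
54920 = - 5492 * ( - 10)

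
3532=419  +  3113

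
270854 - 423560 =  - 152706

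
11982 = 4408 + 7574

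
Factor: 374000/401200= 55/59 = 5^1*11^1 * 59^( - 1)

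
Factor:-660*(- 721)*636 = 2^4*3^2*5^1*7^1*11^1*53^1*103^1 = 302646960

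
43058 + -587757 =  - 544699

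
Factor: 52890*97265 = 2^1*3^1 * 5^2 * 7^2*41^1 * 43^1 * 397^1=5144345850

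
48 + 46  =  94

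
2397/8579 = 2397/8579 = 0.28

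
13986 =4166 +9820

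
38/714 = 19/357 = 0.05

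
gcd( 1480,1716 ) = 4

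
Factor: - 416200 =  - 2^3*5^2*2081^1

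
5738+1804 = 7542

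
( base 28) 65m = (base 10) 4866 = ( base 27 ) 6I6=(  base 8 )11402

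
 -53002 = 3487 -56489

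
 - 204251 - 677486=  - 881737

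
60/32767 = 60/32767 = 0.00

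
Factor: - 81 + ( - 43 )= - 124  =  - 2^2*31^1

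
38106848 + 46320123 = 84426971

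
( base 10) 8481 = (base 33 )7Q0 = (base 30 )9CL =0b10000100100001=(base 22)hbb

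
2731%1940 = 791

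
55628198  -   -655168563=710796761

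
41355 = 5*8271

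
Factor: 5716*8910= 2^3*3^4 *5^1*11^1*1429^1 =50929560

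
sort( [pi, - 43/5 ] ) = [-43/5, pi]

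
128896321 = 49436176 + 79460145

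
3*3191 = 9573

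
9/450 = 1/50= 0.02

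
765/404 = 765/404 = 1.89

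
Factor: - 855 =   -  3^2*5^1*19^1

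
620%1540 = 620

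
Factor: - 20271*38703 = -3^2 * 7^1*19^1 * 29^1*97^1*233^1=-784548513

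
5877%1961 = 1955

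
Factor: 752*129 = 97008 = 2^4*3^1*43^1*47^1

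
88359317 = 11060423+77298894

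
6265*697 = 4366705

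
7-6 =1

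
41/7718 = 41/7718 =0.01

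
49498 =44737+4761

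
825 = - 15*( - 55) 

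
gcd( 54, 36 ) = 18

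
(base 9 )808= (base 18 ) 208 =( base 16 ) 290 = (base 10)656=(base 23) 15c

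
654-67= 587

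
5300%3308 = 1992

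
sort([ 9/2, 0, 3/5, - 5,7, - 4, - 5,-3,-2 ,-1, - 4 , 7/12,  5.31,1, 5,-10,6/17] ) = [ - 10,- 5,-5,-4 , - 4, - 3, - 2,-1, 0, 6/17 , 7/12, 3/5, 1, 9/2,5,  5.31,  7]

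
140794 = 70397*2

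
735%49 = 0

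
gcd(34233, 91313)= 1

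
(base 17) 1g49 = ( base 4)2112032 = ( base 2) 10010110001110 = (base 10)9614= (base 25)F9E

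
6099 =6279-180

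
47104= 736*64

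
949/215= 949/215 = 4.41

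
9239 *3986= 36826654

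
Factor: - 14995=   -  5^1*2999^1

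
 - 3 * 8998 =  - 26994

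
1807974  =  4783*378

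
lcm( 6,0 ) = 0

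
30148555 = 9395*3209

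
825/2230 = 165/446 = 0.37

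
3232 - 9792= - 6560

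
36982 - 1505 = 35477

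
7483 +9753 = 17236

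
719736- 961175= - 241439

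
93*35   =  3255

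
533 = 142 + 391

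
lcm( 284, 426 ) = 852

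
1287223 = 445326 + 841897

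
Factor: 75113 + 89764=3^1*54959^1 = 164877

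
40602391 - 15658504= 24943887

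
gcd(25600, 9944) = 8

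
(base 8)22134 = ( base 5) 244213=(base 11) 6aa2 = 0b10010001011100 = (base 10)9308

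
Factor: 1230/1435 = 2^1 *3^1 * 7^( - 1) = 6/7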